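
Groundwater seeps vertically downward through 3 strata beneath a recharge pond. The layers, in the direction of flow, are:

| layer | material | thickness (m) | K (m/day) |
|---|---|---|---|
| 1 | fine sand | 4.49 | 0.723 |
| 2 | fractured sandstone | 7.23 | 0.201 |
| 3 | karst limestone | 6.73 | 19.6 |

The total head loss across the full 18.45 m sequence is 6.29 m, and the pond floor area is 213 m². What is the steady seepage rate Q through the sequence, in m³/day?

31.5

Flow is perpendicular to layering, so the layers act in series and the equivalent K is the thickness-weighted harmonic mean.
Total thickness L = 4.49 + 7.23 + 6.73 = 18.45 m.
Σ(b_i/K_i) = 4.49/0.723 + 7.23/0.201 + 6.73/19.6 = 42.52 d.
K_eq = L / Σ(b_i/K_i) = 18.45 / 42.52 = 0.4339 m/day.
Q = K_eq · A · (Δh/L) = 0.4339 × 213 × (6.29/18.45) = 31.51 m³/day.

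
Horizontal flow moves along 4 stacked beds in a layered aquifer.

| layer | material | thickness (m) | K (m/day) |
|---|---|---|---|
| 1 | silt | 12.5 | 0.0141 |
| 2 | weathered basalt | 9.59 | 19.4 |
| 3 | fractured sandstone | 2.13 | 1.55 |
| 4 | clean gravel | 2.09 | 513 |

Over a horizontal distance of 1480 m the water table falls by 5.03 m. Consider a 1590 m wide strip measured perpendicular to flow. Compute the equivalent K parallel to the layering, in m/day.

Flow is parallel to layering, so each bed carries its own Darcy discharge and the transmissivities add.
Σ(K_i·b_i) = 0.0141×12.5 + 19.4×9.59 + 1.55×2.13 + 513×2.09 = 1262 m²/day.
Total thickness b = 26.31 m, so K_eq = Σ(K_i·b_i)/b = 47.95 m/day.

48.0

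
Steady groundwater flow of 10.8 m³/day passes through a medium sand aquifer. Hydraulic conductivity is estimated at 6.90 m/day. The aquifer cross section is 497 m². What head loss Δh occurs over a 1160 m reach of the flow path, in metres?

From Q = K·A·i, i = Q / (K·A) = 10.8 / (6.900 × 497.0) = 0.003149.
Head loss Δh = i · L = 0.003149 × 1160 = 3.653 m.

3.65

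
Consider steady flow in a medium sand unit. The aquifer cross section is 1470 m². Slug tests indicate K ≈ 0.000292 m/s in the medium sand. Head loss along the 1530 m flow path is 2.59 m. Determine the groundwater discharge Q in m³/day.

Convert K: 0.000292 m/s × 86400 = 25.23 m/day.
Hydraulic gradient i = Δh / L = 2.59 / 1530 = 0.001693.
Darcy's law: Q = K · A · i = 25.23 × 1470 × 0.001693 = 62.78 m³/day.

62.8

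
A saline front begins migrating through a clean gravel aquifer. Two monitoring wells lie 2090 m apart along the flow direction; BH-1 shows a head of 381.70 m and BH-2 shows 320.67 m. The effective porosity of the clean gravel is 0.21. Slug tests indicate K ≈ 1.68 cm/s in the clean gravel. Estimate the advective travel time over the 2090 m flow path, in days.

10.4

Convert K: 1.68 cm/s × 864 = 1452 m/day.
Hydraulic gradient i = (381.70 − 320.67) / 2090 = 61.03 / 2090 = 0.02920.
Darcy flux q = K · i = 1452 × 0.02920 = 42.39 m/day.
Seepage velocity v = q / n_e = 42.39 / 0.21 = 201.8 m/day.
Travel time t = L / v = 2090 / 201.8 = 10.35 days.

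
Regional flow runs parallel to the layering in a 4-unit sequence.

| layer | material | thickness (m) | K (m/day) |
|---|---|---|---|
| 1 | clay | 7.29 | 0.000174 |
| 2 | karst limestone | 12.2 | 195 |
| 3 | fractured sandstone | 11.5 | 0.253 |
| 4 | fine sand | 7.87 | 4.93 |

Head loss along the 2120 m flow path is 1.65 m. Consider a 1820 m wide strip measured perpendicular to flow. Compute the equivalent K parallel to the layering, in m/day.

Flow is parallel to layering, so each bed carries its own Darcy discharge and the transmissivities add.
Σ(K_i·b_i) = 0.000174×7.29 + 195×12.2 + 0.253×11.5 + 4.93×7.87 = 2421 m²/day.
Total thickness b = 38.86 m, so K_eq = Σ(K_i·b_i)/b = 62.29 m/day.

62.3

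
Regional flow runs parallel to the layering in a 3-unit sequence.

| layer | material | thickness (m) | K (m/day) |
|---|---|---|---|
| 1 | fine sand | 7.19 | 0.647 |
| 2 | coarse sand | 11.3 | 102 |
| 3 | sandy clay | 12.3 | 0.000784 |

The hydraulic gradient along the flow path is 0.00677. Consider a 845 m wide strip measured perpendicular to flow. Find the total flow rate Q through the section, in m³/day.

Flow is parallel to layering, so each bed carries its own Darcy discharge and the transmissivities add.
Σ(K_i·b_i) = 0.647×7.19 + 102×11.3 + 0.000784×12.3 = 1157 m²/day.
Hydraulic gradient i = 0.00677.
Q = Σ(K_i·b_i) · W · i = 1157 × 845 × 0.006770 = 6620 m³/day.

6620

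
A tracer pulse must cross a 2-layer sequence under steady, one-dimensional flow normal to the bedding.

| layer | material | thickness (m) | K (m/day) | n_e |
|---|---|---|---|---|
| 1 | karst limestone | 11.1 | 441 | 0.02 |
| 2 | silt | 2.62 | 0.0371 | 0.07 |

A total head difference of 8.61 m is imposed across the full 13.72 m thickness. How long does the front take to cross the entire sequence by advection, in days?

3.33

With flow normal to the layers, continuity requires the same specific discharge q through every layer.
Σ(b_i/K_i) = 11.1/441 + 2.62/0.0371 = 70.65 d.
q = Δh / Σ(b_i/K_i) = 8.61 / 70.65 = 0.1219 m/day.
In each layer the seepage velocity is v_i = q/n_i, so the layer transit time is t_i = b_i·n_i / q:
  layer 1 (karst limestone): t_1 = 11.1 × 0.02 / 0.1219 = 1.822 d
  layer 2 (silt): t_2 = 2.62 × 0.07 / 0.1219 = 1.505 d
Total t = Σ t_i = 3.326 days.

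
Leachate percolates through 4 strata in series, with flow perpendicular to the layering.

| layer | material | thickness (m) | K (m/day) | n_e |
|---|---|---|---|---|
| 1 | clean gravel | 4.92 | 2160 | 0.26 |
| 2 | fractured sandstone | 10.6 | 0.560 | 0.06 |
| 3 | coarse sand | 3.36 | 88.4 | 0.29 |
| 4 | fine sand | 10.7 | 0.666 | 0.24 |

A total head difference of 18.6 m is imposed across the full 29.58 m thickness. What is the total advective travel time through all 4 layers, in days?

10.3

With flow normal to the layers, continuity requires the same specific discharge q through every layer.
Σ(b_i/K_i) = 4.92/2160 + 10.6/0.560 + 3.36/88.4 + 10.7/0.666 = 35.03 d.
q = Δh / Σ(b_i/K_i) = 18.6 / 35.03 = 0.5309 m/day.
In each layer the seepage velocity is v_i = q/n_i, so the layer transit time is t_i = b_i·n_i / q:
  layer 1 (clean gravel): t_1 = 4.92 × 0.26 / 0.5309 = 2.409 d
  layer 2 (fractured sandstone): t_2 = 10.6 × 0.06 / 0.5309 = 1.198 d
  layer 3 (coarse sand): t_3 = 3.36 × 0.29 / 0.5309 = 1.835 d
  layer 4 (fine sand): t_4 = 10.7 × 0.24 / 0.5309 = 4.837 d
Total t = Σ t_i = 10.28 days.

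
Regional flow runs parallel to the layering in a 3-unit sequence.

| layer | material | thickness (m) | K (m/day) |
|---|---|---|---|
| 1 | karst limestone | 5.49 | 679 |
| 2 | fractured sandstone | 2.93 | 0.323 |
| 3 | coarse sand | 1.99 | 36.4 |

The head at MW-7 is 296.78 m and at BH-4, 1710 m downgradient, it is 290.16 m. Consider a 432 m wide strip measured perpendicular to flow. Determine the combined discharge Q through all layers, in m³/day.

6360

Flow is parallel to layering, so each bed carries its own Darcy discharge and the transmissivities add.
Σ(K_i·b_i) = 679×5.49 + 0.323×2.93 + 36.4×1.99 = 3801 m²/day.
Hydraulic gradient i = (296.78 − 290.16) / 1710 = 6.62 / 1710 = 0.003871.
Q = Σ(K_i·b_i) · W · i = 3801 × 432 × 0.003871 = 6357 m³/day.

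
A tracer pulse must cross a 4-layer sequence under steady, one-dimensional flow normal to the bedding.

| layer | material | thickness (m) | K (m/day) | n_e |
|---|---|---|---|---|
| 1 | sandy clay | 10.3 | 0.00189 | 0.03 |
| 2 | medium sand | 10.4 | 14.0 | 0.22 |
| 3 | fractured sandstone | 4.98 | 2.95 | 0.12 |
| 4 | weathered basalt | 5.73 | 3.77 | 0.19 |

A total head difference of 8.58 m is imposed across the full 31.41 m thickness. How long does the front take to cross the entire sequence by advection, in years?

With flow normal to the layers, continuity requires the same specific discharge q through every layer.
Σ(b_i/K_i) = 10.3/0.00189 + 10.4/14.0 + 4.98/2.95 + 5.73/3.77 = 5454 d.
q = Δh / Σ(b_i/K_i) = 8.58 / 5454 = 0.001573 m/day.
In each layer the seepage velocity is v_i = q/n_i, so the layer transit time is t_i = b_i·n_i / q:
  layer 1 (sandy clay): t_1 = 10.3 × 0.03 / 0.001573 = 196.4 d
  layer 2 (medium sand): t_2 = 10.4 × 0.22 / 0.001573 = 1454 d
  layer 3 (fractured sandstone): t_3 = 4.98 × 0.12 / 0.001573 = 379.9 d
  layer 4 (weathered basalt): t_4 = 5.73 × 0.19 / 0.001573 = 692.0 d
Total t = Σ t_i = 2723 days = 7.454 years.

7.45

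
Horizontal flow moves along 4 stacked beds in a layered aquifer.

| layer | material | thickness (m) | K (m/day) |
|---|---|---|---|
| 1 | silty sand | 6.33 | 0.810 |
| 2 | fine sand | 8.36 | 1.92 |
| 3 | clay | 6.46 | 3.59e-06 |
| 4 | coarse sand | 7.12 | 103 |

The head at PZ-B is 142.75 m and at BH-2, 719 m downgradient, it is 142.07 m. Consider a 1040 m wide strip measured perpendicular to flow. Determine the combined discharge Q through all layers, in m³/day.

Flow is parallel to layering, so each bed carries its own Darcy discharge and the transmissivities add.
Σ(K_i·b_i) = 0.810×6.33 + 1.92×8.36 + 3.59e-06×6.46 + 103×7.12 = 754.5 m²/day.
Hydraulic gradient i = (142.75 − 142.07) / 719 = 0.68 / 719 = 0.0009458.
Q = Σ(K_i·b_i) · W · i = 754.5 × 1040 × 0.0009458 = 742.2 m³/day.

742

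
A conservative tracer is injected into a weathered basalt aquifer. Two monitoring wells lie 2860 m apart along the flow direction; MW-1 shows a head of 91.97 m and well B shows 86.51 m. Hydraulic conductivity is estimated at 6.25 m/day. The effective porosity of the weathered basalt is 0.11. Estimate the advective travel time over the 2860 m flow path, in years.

Hydraulic gradient i = (91.97 − 86.51) / 2860 = 5.46 / 2860 = 0.001909.
Darcy flux q = K · i = 6.250 × 0.001909 = 0.01193 m/day.
Seepage velocity v = q / n_e = 0.01193 / 0.11 = 0.1085 m/day.
Travel time t = L / v = 2860 / 0.1085 = 26366 days = 72.19 years.

72.2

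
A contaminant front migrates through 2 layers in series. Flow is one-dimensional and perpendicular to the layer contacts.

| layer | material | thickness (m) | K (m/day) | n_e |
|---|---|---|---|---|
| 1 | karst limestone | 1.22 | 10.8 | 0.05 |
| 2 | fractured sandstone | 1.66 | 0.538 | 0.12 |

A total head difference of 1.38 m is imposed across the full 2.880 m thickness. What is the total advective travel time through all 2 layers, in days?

With flow normal to the layers, continuity requires the same specific discharge q through every layer.
Σ(b_i/K_i) = 1.22/10.8 + 1.66/0.538 = 3.198 d.
q = Δh / Σ(b_i/K_i) = 1.38 / 3.198 = 0.4315 m/day.
In each layer the seepage velocity is v_i = q/n_i, so the layer transit time is t_i = b_i·n_i / q:
  layer 1 (karst limestone): t_1 = 1.22 × 0.05 / 0.4315 = 0.1414 d
  layer 2 (fractured sandstone): t_2 = 1.66 × 0.12 / 0.4315 = 0.4617 d
Total t = Σ t_i = 0.6031 days.

0.603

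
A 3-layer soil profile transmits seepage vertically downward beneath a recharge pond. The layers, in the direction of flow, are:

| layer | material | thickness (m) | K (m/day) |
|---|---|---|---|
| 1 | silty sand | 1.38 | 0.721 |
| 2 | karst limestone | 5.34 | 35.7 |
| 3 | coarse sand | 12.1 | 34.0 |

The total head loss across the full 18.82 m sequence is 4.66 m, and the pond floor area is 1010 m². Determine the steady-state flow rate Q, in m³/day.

1950

Flow is perpendicular to layering, so the layers act in series and the equivalent K is the thickness-weighted harmonic mean.
Total thickness L = 1.38 + 5.34 + 12.1 = 18.82 m.
Σ(b_i/K_i) = 1.38/0.721 + 5.34/35.7 + 12.1/34.0 = 2.419 d.
K_eq = L / Σ(b_i/K_i) = 18.82 / 2.419 = 7.779 m/day.
Q = K_eq · A · (Δh/L) = 7.779 × 1010 × (4.66/18.82) = 1945 m³/day.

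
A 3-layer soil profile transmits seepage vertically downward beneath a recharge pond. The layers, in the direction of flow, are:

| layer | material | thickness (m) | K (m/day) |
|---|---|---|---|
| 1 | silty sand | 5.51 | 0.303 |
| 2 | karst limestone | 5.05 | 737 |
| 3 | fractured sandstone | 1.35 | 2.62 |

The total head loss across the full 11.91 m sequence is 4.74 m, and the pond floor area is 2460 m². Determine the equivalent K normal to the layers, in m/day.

Flow is perpendicular to layering, so the layers act in series and the equivalent K is the thickness-weighted harmonic mean.
Total thickness L = 5.51 + 5.05 + 1.35 = 11.91 m.
Σ(b_i/K_i) = 5.51/0.303 + 5.05/737 + 1.35/2.62 = 18.71 d.
K_eq = L / Σ(b_i/K_i) = 11.91 / 18.71 = 0.6367 m/day.

0.637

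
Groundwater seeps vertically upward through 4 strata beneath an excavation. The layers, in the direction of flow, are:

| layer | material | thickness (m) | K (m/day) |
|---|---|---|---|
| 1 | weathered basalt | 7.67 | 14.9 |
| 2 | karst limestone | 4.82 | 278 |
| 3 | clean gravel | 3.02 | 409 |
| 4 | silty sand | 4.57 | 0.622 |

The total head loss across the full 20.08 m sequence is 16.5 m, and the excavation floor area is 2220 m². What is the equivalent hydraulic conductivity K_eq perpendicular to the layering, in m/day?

2.55

Flow is perpendicular to layering, so the layers act in series and the equivalent K is the thickness-weighted harmonic mean.
Total thickness L = 7.67 + 4.82 + 3.02 + 4.57 = 20.08 m.
Σ(b_i/K_i) = 7.67/14.9 + 4.82/278 + 3.02/409 + 4.57/0.622 = 7.887 d.
K_eq = L / Σ(b_i/K_i) = 20.08 / 7.887 = 2.546 m/day.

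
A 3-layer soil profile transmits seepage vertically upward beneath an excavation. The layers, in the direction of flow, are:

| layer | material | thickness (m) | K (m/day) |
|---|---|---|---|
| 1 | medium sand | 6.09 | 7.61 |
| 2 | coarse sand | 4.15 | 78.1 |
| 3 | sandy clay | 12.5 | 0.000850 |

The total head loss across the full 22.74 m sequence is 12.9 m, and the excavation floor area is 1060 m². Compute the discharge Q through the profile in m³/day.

0.930

Flow is perpendicular to layering, so the layers act in series and the equivalent K is the thickness-weighted harmonic mean.
Total thickness L = 6.09 + 4.15 + 12.5 = 22.74 m.
Σ(b_i/K_i) = 6.09/7.61 + 4.15/78.1 + 12.5/0.000850 = 14707 d.
K_eq = L / Σ(b_i/K_i) = 22.74 / 14707 = 0.001546 m/day.
Q = K_eq · A · (Δh/L) = 0.001546 × 1060 × (12.9/22.74) = 0.9298 m³/day.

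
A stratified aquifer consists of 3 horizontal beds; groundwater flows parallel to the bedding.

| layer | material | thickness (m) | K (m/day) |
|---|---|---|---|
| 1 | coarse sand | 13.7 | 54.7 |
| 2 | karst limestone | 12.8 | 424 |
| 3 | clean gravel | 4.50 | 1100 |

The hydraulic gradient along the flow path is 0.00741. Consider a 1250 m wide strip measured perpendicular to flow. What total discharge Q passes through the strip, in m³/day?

Flow is parallel to layering, so each bed carries its own Darcy discharge and the transmissivities add.
Σ(K_i·b_i) = 54.7×13.7 + 424×12.8 + 1100×4.50 = 11127 m²/day.
Hydraulic gradient i = 0.00741.
Q = Σ(K_i·b_i) · W · i = 11127 × 1250 × 0.007410 = 1.031e+05 m³/day.

103000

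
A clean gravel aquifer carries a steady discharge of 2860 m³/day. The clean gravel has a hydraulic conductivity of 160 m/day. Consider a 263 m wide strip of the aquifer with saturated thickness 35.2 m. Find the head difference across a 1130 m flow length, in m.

2.18

Cross-sectional area A = 263 × 35.2 = 9258 m².
From Q = K·A·i, i = Q / (K·A) = 2860 / (160.0 × 9258) = 0.001931.
Head loss Δh = i · L = 0.001931 × 1130 = 2.182 m.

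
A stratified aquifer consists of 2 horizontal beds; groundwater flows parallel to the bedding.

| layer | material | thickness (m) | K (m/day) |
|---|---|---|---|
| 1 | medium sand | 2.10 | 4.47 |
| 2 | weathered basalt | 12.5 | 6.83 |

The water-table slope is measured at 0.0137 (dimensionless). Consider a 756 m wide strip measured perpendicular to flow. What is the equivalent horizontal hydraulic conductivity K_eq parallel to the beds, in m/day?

Flow is parallel to layering, so each bed carries its own Darcy discharge and the transmissivities add.
Σ(K_i·b_i) = 4.47×2.10 + 6.83×12.5 = 94.76 m²/day.
Total thickness b = 14.60 m, so K_eq = Σ(K_i·b_i)/b = 6.491 m/day.

6.49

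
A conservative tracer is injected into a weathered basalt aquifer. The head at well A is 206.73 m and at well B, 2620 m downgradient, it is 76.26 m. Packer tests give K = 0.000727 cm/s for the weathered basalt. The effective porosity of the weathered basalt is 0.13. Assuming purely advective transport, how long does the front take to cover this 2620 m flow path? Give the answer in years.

Convert K: 0.000727 cm/s × 864 = 0.6281 m/day.
Hydraulic gradient i = (206.73 − 76.26) / 2620 = 130.47 / 2620 = 0.04980.
Darcy flux q = K · i = 0.6281 × 0.04980 = 0.03128 m/day.
Seepage velocity v = q / n_e = 0.03128 / 0.13 = 0.2406 m/day.
Travel time t = L / v = 2620 / 0.2406 = 10889 days = 29.81 years.

29.8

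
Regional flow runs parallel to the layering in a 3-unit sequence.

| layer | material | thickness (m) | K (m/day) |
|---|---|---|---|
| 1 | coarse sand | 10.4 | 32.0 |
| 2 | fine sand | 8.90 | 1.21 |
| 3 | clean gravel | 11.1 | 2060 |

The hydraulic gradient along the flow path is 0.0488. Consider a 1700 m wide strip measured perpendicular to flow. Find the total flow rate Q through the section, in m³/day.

Flow is parallel to layering, so each bed carries its own Darcy discharge and the transmissivities add.
Σ(K_i·b_i) = 32.0×10.4 + 1.21×8.90 + 2060×11.1 = 23210 m²/day.
Hydraulic gradient i = 0.0488.
Q = Σ(K_i·b_i) · W · i = 23210 × 1700 × 0.04880 = 1.925e+06 m³/day.

1.93e+06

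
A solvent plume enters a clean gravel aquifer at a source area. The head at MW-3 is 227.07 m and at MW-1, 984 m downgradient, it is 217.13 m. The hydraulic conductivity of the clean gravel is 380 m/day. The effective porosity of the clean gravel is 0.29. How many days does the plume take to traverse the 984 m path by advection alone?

Hydraulic gradient i = (227.07 − 217.13) / 984 = 9.94 / 984 = 0.01010.
Darcy flux q = K · i = 380.0 × 0.01010 = 3.839 m/day.
Seepage velocity v = q / n_e = 3.839 / 0.29 = 13.24 m/day.
Travel time t = L / v = 984 / 13.24 = 74.34 days.

74.3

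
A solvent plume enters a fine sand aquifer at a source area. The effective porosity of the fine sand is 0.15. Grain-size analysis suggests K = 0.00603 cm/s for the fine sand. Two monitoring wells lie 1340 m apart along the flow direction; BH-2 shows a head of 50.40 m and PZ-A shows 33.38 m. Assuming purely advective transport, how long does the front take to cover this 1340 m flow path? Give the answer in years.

Convert K: 0.00603 cm/s × 864 = 5.210 m/day.
Hydraulic gradient i = (50.40 − 33.38) / 1340 = 17.02 / 1340 = 0.01270.
Darcy flux q = K · i = 5.210 × 0.01270 = 0.06617 m/day.
Seepage velocity v = q / n_e = 0.06617 / 0.15 = 0.4412 m/day.
Travel time t = L / v = 1340 / 0.4412 = 3037 days = 8.316 years.

8.32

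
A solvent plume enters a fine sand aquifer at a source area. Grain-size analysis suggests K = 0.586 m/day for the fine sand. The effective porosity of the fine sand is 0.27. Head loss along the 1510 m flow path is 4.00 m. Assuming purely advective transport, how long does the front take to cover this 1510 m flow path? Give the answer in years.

719

Hydraulic gradient i = Δh / L = 4.00 / 1510 = 0.002649.
Darcy flux q = K · i = 0.5860 × 0.002649 = 0.001552 m/day.
Seepage velocity v = q / n_e = 0.001552 / 0.27 = 0.005749 m/day.
Travel time t = L / v = 1510 / 0.005749 = 2.626e+05 days = 719.1 years.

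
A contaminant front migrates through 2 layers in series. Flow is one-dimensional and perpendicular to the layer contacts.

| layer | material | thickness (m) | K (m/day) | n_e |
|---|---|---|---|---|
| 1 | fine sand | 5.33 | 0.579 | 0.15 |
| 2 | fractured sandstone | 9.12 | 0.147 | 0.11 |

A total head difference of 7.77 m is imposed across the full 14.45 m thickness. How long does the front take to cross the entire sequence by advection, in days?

With flow normal to the layers, continuity requires the same specific discharge q through every layer.
Σ(b_i/K_i) = 5.33/0.579 + 9.12/0.147 = 71.25 d.
q = Δh / Σ(b_i/K_i) = 7.77 / 71.25 = 0.1091 m/day.
In each layer the seepage velocity is v_i = q/n_i, so the layer transit time is t_i = b_i·n_i / q:
  layer 1 (fine sand): t_1 = 5.33 × 0.15 / 0.1091 = 7.331 d
  layer 2 (fractured sandstone): t_2 = 9.12 × 0.11 / 0.1091 = 9.199 d
Total t = Σ t_i = 16.53 days.

16.5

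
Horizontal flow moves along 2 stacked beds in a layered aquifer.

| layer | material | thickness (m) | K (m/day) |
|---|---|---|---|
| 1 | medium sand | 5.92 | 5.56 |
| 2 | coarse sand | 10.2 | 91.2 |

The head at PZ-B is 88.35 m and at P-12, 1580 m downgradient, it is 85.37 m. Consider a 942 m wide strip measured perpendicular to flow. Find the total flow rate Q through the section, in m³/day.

1710

Flow is parallel to layering, so each bed carries its own Darcy discharge and the transmissivities add.
Σ(K_i·b_i) = 5.56×5.92 + 91.2×10.2 = 963.2 m²/day.
Hydraulic gradient i = (88.35 − 85.37) / 1580 = 2.98 / 1580 = 0.001886.
Q = Σ(K_i·b_i) · W · i = 963.2 × 942 × 0.001886 = 1711 m³/day.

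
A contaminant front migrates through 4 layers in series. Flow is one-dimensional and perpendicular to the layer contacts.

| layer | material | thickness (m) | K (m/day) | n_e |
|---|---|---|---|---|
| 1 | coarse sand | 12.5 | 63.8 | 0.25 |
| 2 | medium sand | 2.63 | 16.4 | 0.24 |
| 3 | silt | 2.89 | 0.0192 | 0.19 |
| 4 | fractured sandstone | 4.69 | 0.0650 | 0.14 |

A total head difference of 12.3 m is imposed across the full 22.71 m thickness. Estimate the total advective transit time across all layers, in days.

90.0

With flow normal to the layers, continuity requires the same specific discharge q through every layer.
Σ(b_i/K_i) = 12.5/63.8 + 2.63/16.4 + 2.89/0.0192 + 4.69/0.0650 = 223.0 d.
q = Δh / Σ(b_i/K_i) = 12.3 / 223.0 = 0.05515 m/day.
In each layer the seepage velocity is v_i = q/n_i, so the layer transit time is t_i = b_i·n_i / q:
  layer 1 (coarse sand): t_1 = 12.5 × 0.25 / 0.05515 = 56.66 d
  layer 2 (medium sand): t_2 = 2.63 × 0.24 / 0.05515 = 11.45 d
  layer 3 (silt): t_3 = 2.89 × 0.19 / 0.05515 = 9.957 d
  layer 4 (fractured sandstone): t_4 = 4.69 × 0.14 / 0.05515 = 11.91 d
Total t = Σ t_i = 89.97 days.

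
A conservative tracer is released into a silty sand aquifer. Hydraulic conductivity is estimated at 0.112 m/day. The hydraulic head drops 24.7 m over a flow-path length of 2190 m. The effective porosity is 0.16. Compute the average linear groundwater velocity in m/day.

0.00789

Hydraulic gradient i = Δh / L = 24.7 / 2190 = 0.01128.
Darcy flux q = K · i = 0.1120 × 0.01128 = 0.001263 m/day.
Seepage velocity v = q / n_e = 0.001263 / 0.16 = 0.007895 m/day.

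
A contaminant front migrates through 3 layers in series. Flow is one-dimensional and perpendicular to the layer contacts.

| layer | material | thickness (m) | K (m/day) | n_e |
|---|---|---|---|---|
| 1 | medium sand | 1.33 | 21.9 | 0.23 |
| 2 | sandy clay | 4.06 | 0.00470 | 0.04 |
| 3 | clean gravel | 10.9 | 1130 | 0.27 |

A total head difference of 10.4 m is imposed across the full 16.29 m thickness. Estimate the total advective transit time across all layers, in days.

283

With flow normal to the layers, continuity requires the same specific discharge q through every layer.
Σ(b_i/K_i) = 1.33/21.9 + 4.06/0.00470 + 10.9/1130 = 863.9 d.
q = Δh / Σ(b_i/K_i) = 10.4 / 863.9 = 0.01204 m/day.
In each layer the seepage velocity is v_i = q/n_i, so the layer transit time is t_i = b_i·n_i / q:
  layer 1 (medium sand): t_1 = 1.33 × 0.23 / 0.01204 = 25.41 d
  layer 2 (sandy clay): t_2 = 4.06 × 0.04 / 0.01204 = 13.49 d
  layer 3 (clean gravel): t_3 = 10.9 × 0.27 / 0.01204 = 244.5 d
Total t = Σ t_i = 283.4 days.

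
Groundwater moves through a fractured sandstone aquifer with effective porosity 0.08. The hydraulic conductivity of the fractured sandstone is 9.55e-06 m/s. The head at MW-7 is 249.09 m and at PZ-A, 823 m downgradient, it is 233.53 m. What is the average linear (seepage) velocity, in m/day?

Convert K: 9.55e-06 m/s × 86400 = 0.8251 m/day.
Hydraulic gradient i = (249.09 − 233.53) / 823 = 15.56 / 823 = 0.01891.
Darcy flux q = K · i = 0.8251 × 0.01891 = 0.01560 m/day.
Seepage velocity v = q / n_e = 0.01560 / 0.08 = 0.1950 m/day.

0.195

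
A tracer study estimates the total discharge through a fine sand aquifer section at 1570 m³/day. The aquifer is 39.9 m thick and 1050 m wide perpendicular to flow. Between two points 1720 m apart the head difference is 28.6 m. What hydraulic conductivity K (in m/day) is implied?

Cross-sectional area A = 1050 × 39.9 = 41895 m².
Hydraulic gradient i = Δh / L = 28.6 / 1720 = 0.01663.
From Q = K·A·i, K = Q / (A·i) = 1570 / (41895 × 0.01663) = 2.254 m/day.

2.25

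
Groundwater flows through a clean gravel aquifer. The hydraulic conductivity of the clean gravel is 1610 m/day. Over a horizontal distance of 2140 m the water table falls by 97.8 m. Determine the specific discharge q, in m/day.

Hydraulic gradient i = Δh / L = 97.8 / 2140 = 0.04570.
Specific discharge q = K · i = 1610 × 0.04570 = 73.58 m/day.

73.6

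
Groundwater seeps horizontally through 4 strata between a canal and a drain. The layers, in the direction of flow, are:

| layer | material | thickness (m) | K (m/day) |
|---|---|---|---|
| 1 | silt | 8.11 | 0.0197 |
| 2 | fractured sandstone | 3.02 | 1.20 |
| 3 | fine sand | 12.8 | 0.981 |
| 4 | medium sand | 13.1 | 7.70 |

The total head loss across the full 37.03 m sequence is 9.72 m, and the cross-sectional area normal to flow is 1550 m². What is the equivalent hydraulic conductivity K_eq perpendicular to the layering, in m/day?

0.0863

Flow is perpendicular to layering, so the layers act in series and the equivalent K is the thickness-weighted harmonic mean.
Total thickness L = 8.11 + 3.02 + 12.8 + 13.1 = 37.03 m.
Σ(b_i/K_i) = 8.11/0.0197 + 3.02/1.20 + 12.8/0.981 + 13.1/7.70 = 428.9 d.
K_eq = L / Σ(b_i/K_i) = 37.03 / 428.9 = 0.08633 m/day.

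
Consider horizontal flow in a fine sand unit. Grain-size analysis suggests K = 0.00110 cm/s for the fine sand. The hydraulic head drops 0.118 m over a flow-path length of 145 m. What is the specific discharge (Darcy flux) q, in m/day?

Convert K: 0.00110 cm/s × 864 = 0.9504 m/day.
Hydraulic gradient i = Δh / L = 0.118 / 145 = 0.0008138.
Specific discharge q = K · i = 0.9504 × 0.0008138 = 0.0007734 m/day.

0.000773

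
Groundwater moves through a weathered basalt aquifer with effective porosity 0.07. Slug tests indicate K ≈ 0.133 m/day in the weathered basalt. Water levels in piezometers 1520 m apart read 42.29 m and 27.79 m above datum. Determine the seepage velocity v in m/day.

0.0181

Hydraulic gradient i = (42.29 − 27.79) / 1520 = 14.5 / 1520 = 0.009539.
Darcy flux q = K · i = 0.1330 × 0.009539 = 0.001269 m/day.
Seepage velocity v = q / n_e = 0.001269 / 0.07 = 0.01812 m/day.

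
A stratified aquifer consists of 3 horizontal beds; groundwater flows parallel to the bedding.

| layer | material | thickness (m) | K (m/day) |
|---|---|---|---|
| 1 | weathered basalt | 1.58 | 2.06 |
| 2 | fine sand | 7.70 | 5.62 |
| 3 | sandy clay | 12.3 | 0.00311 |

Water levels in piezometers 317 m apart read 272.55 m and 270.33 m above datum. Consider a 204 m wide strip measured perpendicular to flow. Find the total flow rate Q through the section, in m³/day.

66.5

Flow is parallel to layering, so each bed carries its own Darcy discharge and the transmissivities add.
Σ(K_i·b_i) = 2.06×1.58 + 5.62×7.70 + 0.00311×12.3 = 46.57 m²/day.
Hydraulic gradient i = (272.55 − 270.33) / 317 = 2.22 / 317 = 0.007003.
Q = Σ(K_i·b_i) · W · i = 46.57 × 204 × 0.007003 = 66.53 m³/day.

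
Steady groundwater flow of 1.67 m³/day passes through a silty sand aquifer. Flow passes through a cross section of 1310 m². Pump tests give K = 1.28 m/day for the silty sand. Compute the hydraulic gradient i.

0.000996

From Q = K·A·i, i = Q / (K·A) = 1.67 / (1.280 × 1310) = 0.0009959.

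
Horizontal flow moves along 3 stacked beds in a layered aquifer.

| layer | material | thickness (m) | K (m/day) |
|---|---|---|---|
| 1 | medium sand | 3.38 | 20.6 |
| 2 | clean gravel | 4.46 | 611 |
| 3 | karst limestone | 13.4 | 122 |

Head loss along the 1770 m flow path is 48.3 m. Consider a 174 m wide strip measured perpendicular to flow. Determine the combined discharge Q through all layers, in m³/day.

Flow is parallel to layering, so each bed carries its own Darcy discharge and the transmissivities add.
Σ(K_i·b_i) = 20.6×3.38 + 611×4.46 + 122×13.4 = 4429 m²/day.
Hydraulic gradient i = Δh / L = 48.3 / 1770 = 0.02729.
Q = Σ(K_i·b_i) · W · i = 4429 × 174 × 0.02729 = 21032 m³/day.

21000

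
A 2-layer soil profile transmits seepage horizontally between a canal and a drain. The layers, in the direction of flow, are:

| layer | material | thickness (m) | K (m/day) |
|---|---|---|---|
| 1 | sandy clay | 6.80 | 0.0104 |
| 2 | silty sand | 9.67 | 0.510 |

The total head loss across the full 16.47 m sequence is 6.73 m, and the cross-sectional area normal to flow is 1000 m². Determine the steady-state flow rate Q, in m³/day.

10.0

Flow is perpendicular to layering, so the layers act in series and the equivalent K is the thickness-weighted harmonic mean.
Total thickness L = 6.80 + 9.67 = 16.47 m.
Σ(b_i/K_i) = 6.80/0.0104 + 9.67/0.510 = 672.8 d.
K_eq = L / Σ(b_i/K_i) = 16.47 / 672.8 = 0.02448 m/day.
Q = K_eq · A · (Δh/L) = 0.02448 × 1000 × (6.73/16.47) = 10.00 m³/day.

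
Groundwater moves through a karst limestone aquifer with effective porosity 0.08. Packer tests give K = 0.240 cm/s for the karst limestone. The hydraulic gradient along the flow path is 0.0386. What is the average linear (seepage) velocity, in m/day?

Convert K: 0.240 cm/s × 864 = 207.4 m/day.
Hydraulic gradient i = 0.0386.
Darcy flux q = K · i = 207.4 × 0.03860 = 8.004 m/day.
Seepage velocity v = q / n_e = 8.004 / 0.08 = 100.1 m/day.

100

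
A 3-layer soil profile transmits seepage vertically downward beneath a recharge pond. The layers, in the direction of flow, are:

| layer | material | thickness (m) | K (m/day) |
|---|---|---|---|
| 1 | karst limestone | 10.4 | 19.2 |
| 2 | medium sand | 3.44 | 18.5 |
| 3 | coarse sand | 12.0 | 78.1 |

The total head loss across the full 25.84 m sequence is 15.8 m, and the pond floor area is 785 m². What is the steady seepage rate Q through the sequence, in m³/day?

Flow is perpendicular to layering, so the layers act in series and the equivalent K is the thickness-weighted harmonic mean.
Total thickness L = 10.4 + 3.44 + 12.0 = 25.84 m.
Σ(b_i/K_i) = 10.4/19.2 + 3.44/18.5 + 12.0/78.1 = 0.8813 d.
K_eq = L / Σ(b_i/K_i) = 25.84 / 0.8813 = 29.32 m/day.
Q = K_eq · A · (Δh/L) = 29.32 × 785 × (15.8/25.84) = 14074 m³/day.

14100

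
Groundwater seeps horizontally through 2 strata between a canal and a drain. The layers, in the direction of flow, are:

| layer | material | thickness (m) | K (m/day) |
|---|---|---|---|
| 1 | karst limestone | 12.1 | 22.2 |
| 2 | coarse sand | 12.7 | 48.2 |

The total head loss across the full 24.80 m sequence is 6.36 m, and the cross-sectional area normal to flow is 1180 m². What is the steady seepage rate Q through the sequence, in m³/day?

Flow is perpendicular to layering, so the layers act in series and the equivalent K is the thickness-weighted harmonic mean.
Total thickness L = 12.1 + 12.7 = 24.80 m.
Σ(b_i/K_i) = 12.1/22.2 + 12.7/48.2 = 0.8085 d.
K_eq = L / Σ(b_i/K_i) = 24.80 / 0.8085 = 30.67 m/day.
Q = K_eq · A · (Δh/L) = 30.67 × 1180 × (6.36/24.80) = 9282 m³/day.

9280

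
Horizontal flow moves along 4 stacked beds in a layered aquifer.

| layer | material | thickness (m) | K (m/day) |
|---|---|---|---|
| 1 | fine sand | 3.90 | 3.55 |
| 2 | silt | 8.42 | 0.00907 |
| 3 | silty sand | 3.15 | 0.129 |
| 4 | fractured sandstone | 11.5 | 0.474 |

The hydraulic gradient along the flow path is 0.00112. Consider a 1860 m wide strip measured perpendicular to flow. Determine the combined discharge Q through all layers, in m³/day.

41.2

Flow is parallel to layering, so each bed carries its own Darcy discharge and the transmissivities add.
Σ(K_i·b_i) = 3.55×3.90 + 0.00907×8.42 + 0.129×3.15 + 0.474×11.5 = 19.78 m²/day.
Hydraulic gradient i = 0.00112.
Q = Σ(K_i·b_i) · W · i = 19.78 × 1860 × 0.001120 = 41.20 m³/day.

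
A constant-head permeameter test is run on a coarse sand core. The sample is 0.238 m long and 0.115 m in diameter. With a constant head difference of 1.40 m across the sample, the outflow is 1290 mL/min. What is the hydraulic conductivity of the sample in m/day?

30.4

Cross-sectional area A = π·(d/2)² = π × (0.115/2)² = 0.01039 m².
Convert discharge: 1290 mL/min = 2.150e-05 m³/s.
Darcy's law rearranged: K = Q·L / (A·Δh) = 2.150e-05 × 0.238 / (0.01039 × 1.40) = 0.0003519 m/s = 30.40 m/day.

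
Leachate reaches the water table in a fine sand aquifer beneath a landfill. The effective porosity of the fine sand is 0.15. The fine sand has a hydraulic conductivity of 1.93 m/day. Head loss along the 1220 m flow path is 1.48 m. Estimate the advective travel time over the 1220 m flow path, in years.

214

Hydraulic gradient i = Δh / L = 1.48 / 1220 = 0.001213.
Darcy flux q = K · i = 1.930 × 0.001213 = 0.002341 m/day.
Seepage velocity v = q / n_e = 0.002341 / 0.15 = 0.01561 m/day.
Travel time t = L / v = 1220 / 0.01561 = 78161 days = 214.0 years.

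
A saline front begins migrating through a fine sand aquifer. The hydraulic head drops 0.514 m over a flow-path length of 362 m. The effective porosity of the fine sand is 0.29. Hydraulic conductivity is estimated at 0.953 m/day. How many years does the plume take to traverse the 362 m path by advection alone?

Hydraulic gradient i = Δh / L = 0.514 / 362 = 0.001420.
Darcy flux q = K · i = 0.9530 × 0.001420 = 0.001353 m/day.
Seepage velocity v = q / n_e = 0.001353 / 0.29 = 0.004666 m/day.
Travel time t = L / v = 362 / 0.004666 = 77582 days = 212.4 years.

212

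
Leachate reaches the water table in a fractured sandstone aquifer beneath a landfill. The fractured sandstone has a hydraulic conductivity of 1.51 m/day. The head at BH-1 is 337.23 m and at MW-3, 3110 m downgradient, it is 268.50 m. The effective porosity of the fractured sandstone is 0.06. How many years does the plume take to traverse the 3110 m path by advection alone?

Hydraulic gradient i = (337.23 − 268.50) / 3110 = 68.73 / 3110 = 0.02210.
Darcy flux q = K · i = 1.510 × 0.02210 = 0.03337 m/day.
Seepage velocity v = q / n_e = 0.03337 / 0.06 = 0.5562 m/day.
Travel time t = L / v = 3110 / 0.5562 = 5592 days = 15.31 years.

15.3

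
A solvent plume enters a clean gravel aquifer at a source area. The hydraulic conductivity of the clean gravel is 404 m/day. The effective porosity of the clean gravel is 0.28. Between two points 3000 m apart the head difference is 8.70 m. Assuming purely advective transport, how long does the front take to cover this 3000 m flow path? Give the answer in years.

Hydraulic gradient i = Δh / L = 8.70 / 3000 = 0.002900.
Darcy flux q = K · i = 404.0 × 0.002900 = 1.172 m/day.
Seepage velocity v = q / n_e = 1.172 / 0.28 = 4.184 m/day.
Travel time t = L / v = 3000 / 4.184 = 717.0 days = 1.963 years.

1.96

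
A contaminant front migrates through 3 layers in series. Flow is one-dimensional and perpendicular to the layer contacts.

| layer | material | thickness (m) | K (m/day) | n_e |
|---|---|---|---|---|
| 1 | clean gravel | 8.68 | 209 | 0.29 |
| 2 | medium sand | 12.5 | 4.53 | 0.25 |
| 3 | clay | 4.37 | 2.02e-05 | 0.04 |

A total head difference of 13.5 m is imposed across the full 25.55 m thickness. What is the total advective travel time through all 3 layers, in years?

255

With flow normal to the layers, continuity requires the same specific discharge q through every layer.
Σ(b_i/K_i) = 8.68/209 + 12.5/4.53 + 4.37/2.02e-05 = 2.163e+05 d.
q = Δh / Σ(b_i/K_i) = 13.5 / 2.163e+05 = 6.240e-05 m/day.
In each layer the seepage velocity is v_i = q/n_i, so the layer transit time is t_i = b_i·n_i / q:
  layer 1 (clean gravel): t_1 = 8.68 × 0.29 / 6.240e-05 = 40338 d
  layer 2 (medium sand): t_2 = 12.5 × 0.25 / 6.240e-05 = 50079 d
  layer 3 (clay): t_3 = 4.37 × 0.04 / 6.240e-05 = 2801 d
Total t = Σ t_i = 93218 days = 255.2 years.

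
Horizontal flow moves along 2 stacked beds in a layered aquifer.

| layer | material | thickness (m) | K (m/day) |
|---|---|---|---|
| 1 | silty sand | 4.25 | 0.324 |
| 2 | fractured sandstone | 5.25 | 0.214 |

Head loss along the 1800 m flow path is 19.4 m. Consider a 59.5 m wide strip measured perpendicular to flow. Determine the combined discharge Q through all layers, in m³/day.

1.60

Flow is parallel to layering, so each bed carries its own Darcy discharge and the transmissivities add.
Σ(K_i·b_i) = 0.324×4.25 + 0.214×5.25 = 2.500 m²/day.
Hydraulic gradient i = Δh / L = 19.4 / 1800 = 0.01078.
Q = Σ(K_i·b_i) · W · i = 2.500 × 59.5 × 0.01078 = 1.604 m³/day.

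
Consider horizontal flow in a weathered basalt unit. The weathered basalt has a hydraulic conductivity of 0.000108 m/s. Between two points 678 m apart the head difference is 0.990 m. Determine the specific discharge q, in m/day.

Convert K: 0.000108 m/s × 86400 = 9.331 m/day.
Hydraulic gradient i = Δh / L = 0.990 / 678 = 0.001460.
Specific discharge q = K · i = 9.331 × 0.001460 = 0.01363 m/day.

0.0136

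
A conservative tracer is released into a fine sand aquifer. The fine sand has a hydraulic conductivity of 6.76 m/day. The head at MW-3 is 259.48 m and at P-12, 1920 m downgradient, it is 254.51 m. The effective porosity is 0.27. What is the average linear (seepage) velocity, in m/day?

Hydraulic gradient i = (259.48 − 254.51) / 1920 = 4.97 / 1920 = 0.002589.
Darcy flux q = K · i = 6.760 × 0.002589 = 0.01750 m/day.
Seepage velocity v = q / n_e = 0.01750 / 0.27 = 0.06481 m/day.

0.0648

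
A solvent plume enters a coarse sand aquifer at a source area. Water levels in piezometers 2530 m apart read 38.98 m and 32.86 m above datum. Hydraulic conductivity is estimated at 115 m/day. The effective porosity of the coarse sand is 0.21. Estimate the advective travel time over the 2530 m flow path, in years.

5.23

Hydraulic gradient i = (38.98 − 32.86) / 2530 = 6.12 / 2530 = 0.002419.
Darcy flux q = K · i = 115.0 × 0.002419 = 0.2782 m/day.
Seepage velocity v = q / n_e = 0.2782 / 0.21 = 1.325 m/day.
Travel time t = L / v = 2530 / 1.325 = 1910 days = 5.229 years.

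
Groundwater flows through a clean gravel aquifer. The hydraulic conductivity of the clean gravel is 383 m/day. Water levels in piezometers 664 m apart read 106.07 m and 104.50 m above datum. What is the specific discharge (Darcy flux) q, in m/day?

Hydraulic gradient i = (106.07 − 104.50) / 664 = 1.57 / 664 = 0.002364.
Specific discharge q = K · i = 383.0 × 0.002364 = 0.9056 m/day.

0.906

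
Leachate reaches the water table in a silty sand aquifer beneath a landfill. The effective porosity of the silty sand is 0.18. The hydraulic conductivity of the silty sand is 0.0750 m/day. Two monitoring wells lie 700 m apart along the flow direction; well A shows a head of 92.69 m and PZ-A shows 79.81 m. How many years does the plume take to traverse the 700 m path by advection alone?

250

Hydraulic gradient i = (92.69 − 79.81) / 700 = 12.88 / 700 = 0.01840.
Darcy flux q = K · i = 0.07500 × 0.01840 = 0.001380 m/day.
Seepage velocity v = q / n_e = 0.001380 / 0.18 = 0.007667 m/day.
Travel time t = L / v = 700 / 0.007667 = 91304 days = 250.0 years.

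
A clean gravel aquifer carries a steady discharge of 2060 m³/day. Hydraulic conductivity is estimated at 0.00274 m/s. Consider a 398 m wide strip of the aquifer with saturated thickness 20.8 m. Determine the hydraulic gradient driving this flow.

Convert K: 0.00274 m/s × 86400 = 236.7 m/day.
Cross-sectional area A = 398 × 20.8 = 8278 m².
From Q = K·A·i, i = Q / (K·A) = 2060 / (236.7 × 8278) = 0.001051.

0.00105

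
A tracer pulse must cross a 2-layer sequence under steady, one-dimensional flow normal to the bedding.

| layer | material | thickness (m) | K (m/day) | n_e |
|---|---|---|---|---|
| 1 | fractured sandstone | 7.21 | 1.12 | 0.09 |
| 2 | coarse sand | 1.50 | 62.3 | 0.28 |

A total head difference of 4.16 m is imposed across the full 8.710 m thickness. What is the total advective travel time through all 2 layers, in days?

With flow normal to the layers, continuity requires the same specific discharge q through every layer.
Σ(b_i/K_i) = 7.21/1.12 + 1.50/62.3 = 6.462 d.
q = Δh / Σ(b_i/K_i) = 4.16 / 6.462 = 0.6438 m/day.
In each layer the seepage velocity is v_i = q/n_i, so the layer transit time is t_i = b_i·n_i / q:
  layer 1 (fractured sandstone): t_1 = 7.21 × 0.09 / 0.6438 = 1.008 d
  layer 2 (coarse sand): t_2 = 1.50 × 0.28 / 0.6438 = 0.6524 d
Total t = Σ t_i = 1.660 days.

1.66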